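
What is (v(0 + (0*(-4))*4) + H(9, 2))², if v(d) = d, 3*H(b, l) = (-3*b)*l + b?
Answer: 225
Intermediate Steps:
H(b, l) = b/3 - b*l (H(b, l) = ((-3*b)*l + b)/3 = (-3*b*l + b)/3 = (b - 3*b*l)/3 = b/3 - b*l)
(v(0 + (0*(-4))*4) + H(9, 2))² = ((0 + (0*(-4))*4) + 9*(⅓ - 1*2))² = ((0 + 0*4) + 9*(⅓ - 2))² = ((0 + 0) + 9*(-5/3))² = (0 - 15)² = (-15)² = 225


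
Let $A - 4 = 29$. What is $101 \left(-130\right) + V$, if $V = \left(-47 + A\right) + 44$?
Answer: $-13100$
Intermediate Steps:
$A = 33$ ($A = 4 + 29 = 33$)
$V = 30$ ($V = \left(-47 + 33\right) + 44 = -14 + 44 = 30$)
$101 \left(-130\right) + V = 101 \left(-130\right) + 30 = -13130 + 30 = -13100$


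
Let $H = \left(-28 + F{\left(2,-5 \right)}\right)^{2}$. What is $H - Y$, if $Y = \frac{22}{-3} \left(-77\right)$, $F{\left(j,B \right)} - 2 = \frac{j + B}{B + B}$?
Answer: $\frac{28747}{300} \approx 95.823$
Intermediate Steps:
$F{\left(j,B \right)} = 2 + \frac{B + j}{2 B}$ ($F{\left(j,B \right)} = 2 + \frac{j + B}{B + B} = 2 + \frac{B + j}{2 B}$)
$H = \frac{66049}{100}$ ($H = \left(-28 + \frac{2 + 5 \left(-5\right)}{2 \left(-5\right)}\right)^{2} = \left(-28 + \frac{1}{2} \left(- \frac{1}{5}\right) \left(2 - 25\right)\right)^{2} = \left(-28 + \frac{1}{2} \left(- \frac{1}{5}\right) \left(-23\right)\right)^{2} = \left(-28 + \frac{23}{10}\right)^{2} = \left(- \frac{257}{10}\right)^{2} = \frac{66049}{100} \approx 660.49$)
$Y = \frac{1694}{3}$ ($Y = 22 \left(- \frac{1}{3}\right) \left(-77\right) = \left(- \frac{22}{3}\right) \left(-77\right) = \frac{1694}{3} \approx 564.67$)
$H - Y = \frac{66049}{100} - \frac{1694}{3} = \frac{28747}{300}$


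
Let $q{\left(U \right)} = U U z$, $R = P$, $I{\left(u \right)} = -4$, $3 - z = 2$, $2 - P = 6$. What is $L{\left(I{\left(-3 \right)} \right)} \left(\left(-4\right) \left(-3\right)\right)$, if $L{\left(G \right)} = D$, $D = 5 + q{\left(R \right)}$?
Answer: $252$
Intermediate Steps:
$P = -4$ ($P = 2 - 6 = -4$)
$z = 1$ ($z = 3 - 2 = 1$)
$R = -4$
$q{\left(U \right)} = U^{2}$ ($q{\left(U \right)} = U U 1 = U^{2} \cdot 1 = U^{2}$)
$D = 21$ ($D = 5 + \left(-4\right)^{2} = 5 + 16 = 21$)
$L{\left(G \right)} = 21$
$L{\left(I{\left(-3 \right)} \right)} \left(\left(-4\right) \left(-3\right)\right) = 21 \left(\left(-4\right) \left(-3\right)\right) = 21 \cdot 12 = 252$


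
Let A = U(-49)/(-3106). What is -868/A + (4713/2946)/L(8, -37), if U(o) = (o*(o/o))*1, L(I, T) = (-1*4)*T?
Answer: -55975277387/1017352 ≈ -55021.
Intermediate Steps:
L(I, T) = -4*T
U(o) = o (U(o) = (o*1)*1 = o*1 = o)
A = 49/3106 (A = -49/(-3106) = -49*(-1/3106) = 49/3106 ≈ 0.015776)
-868/A + (4713/2946)/L(8, -37) = -868/49/3106 + (4713/2946)/((-4*(-37))) = -868*3106/49 + (4713*(1/2946))/148 = -385144/7 + (1571/982)*(1/148) = -385144/7 + 1571/145336 = -55975277387/1017352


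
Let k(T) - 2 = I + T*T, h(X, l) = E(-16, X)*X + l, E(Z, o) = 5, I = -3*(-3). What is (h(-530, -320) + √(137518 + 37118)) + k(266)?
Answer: 67797 + 126*√11 ≈ 68215.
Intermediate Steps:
I = 9
h(X, l) = l + 5*X (h(X, l) = 5*X + l = l + 5*X)
k(T) = 11 + T² (k(T) = 2 + (9 + T*T) = 2 + (9 + T²) = 11 + T²)
(h(-530, -320) + √(137518 + 37118)) + k(266) = ((-320 + 5*(-530)) + √(137518 + 37118)) + (11 + 266²) = ((-320 - 2650) + √174636) + (11 + 70756) = (-2970 + 126*√11) + 70767 = 67797 + 126*√11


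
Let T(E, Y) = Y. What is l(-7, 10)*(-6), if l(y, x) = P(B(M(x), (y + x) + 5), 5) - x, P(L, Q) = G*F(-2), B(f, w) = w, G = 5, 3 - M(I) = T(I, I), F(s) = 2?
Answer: 0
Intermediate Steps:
M(I) = 3 - I
P(L, Q) = 10 (P(L, Q) = 5*2 = 10)
l(y, x) = 10 - x
l(-7, 10)*(-6) = (10 - 1*10)*(-6) = (10 - 10)*(-6) = 0*(-6) = 0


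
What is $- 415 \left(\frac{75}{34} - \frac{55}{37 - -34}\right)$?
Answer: $- \frac{1433825}{2414} \approx -593.96$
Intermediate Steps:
$- 415 \left(\frac{75}{34} - \frac{55}{37 - -34}\right) = - 415 \left(75 \cdot \frac{1}{34} - \frac{55}{37 + 34}\right) = - 415 \left(\frac{75}{34} - \frac{55}{71}\right) = \left(-415\right) \frac{3455}{2414} = - \frac{1433825}{2414}$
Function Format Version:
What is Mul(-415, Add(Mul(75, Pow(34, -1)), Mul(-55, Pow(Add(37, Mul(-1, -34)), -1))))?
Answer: Rational(-1433825, 2414) ≈ -593.96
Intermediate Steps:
Mul(-415, Add(Mul(75, Pow(34, -1)), Mul(-55, Pow(Add(37, Mul(-1, -34)), -1)))) = Mul(-415, Add(Mul(75, Rational(1, 34)), Mul(-55, Pow(Add(37, 34), -1)))) = Mul(-415, Add(Rational(75, 34), Mul(-55, Pow(71, -1)))) = Mul(-415, Add(Rational(75, 34), Mul(-55, Rational(1, 71)))) = Mul(-415, Add(Rational(75, 34), Rational(-55, 71))) = Mul(-415, Rational(3455, 2414)) = Rational(-1433825, 2414)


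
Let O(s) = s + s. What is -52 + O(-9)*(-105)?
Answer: 1838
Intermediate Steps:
O(s) = 2*s
-52 + O(-9)*(-105) = -52 + (2*(-9))*(-105) = -52 - 18*(-105) = -52 + 1890 = 1838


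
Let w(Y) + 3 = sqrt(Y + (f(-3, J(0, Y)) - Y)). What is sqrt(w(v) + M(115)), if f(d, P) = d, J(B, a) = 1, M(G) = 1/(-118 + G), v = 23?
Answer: sqrt(-30 + 9*I*sqrt(3))/3 ≈ 0.45997 + 1.8828*I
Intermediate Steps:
w(Y) = -3 + I*sqrt(3) (w(Y) = -3 + sqrt(Y + (-3 - Y)) = -3 + sqrt(-3) = -3 + I*sqrt(3))
sqrt(w(v) + M(115)) = sqrt((-3 + I*sqrt(3)) + 1/(-118 + 115)) = sqrt((-3 + I*sqrt(3)) + 1/(-3)) = sqrt((-3 + I*sqrt(3)) - 1/3) = sqrt(-10/3 + I*sqrt(3))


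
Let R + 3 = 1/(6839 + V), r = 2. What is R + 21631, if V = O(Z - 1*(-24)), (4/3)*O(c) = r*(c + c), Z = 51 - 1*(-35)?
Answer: 155051133/7169 ≈ 21628.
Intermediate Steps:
Z = 86 (Z = 51 + 35 = 86)
O(c) = 3*c (O(c) = 3*(2*(c + c))/4 = 3*(2*(2*c))/4 = 3*(4*c)/4 = 3*c)
V = 330 (V = 3*(86 - 1*(-24)) = 3*(86 + 24) = 3*110 = 330)
R = -21506/7169 (R = -3 + 1/(6839 + 330) = -3 + 1/7169 = -21506/7169 ≈ -2.9999)
R + 21631 = -21506/7169 + 21631 = 155051133/7169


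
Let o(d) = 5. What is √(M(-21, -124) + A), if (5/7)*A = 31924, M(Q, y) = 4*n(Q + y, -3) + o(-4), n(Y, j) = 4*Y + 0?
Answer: √1059465/5 ≈ 205.86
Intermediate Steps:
n(Y, j) = 4*Y
M(Q, y) = 5 + 16*Q + 16*y (M(Q, y) = 4*(4*(Q + y)) + 5 = 4*(4*Q + 4*y) + 5 = (16*Q + 16*y) + 5 = 5 + 16*Q + 16*y)
A = 223468/5 (A = (7/5)*31924 = 223468/5 ≈ 44694.)
√(M(-21, -124) + A) = √((5 + 16*(-21) + 16*(-124)) + 223468/5) = √((5 - 336 - 1984) + 223468/5) = √(-2315 + 223468/5) = √(211893/5) = √1059465/5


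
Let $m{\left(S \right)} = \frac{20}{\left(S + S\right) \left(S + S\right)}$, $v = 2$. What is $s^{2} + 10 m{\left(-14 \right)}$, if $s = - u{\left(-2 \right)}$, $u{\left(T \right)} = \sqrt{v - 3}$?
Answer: $- \frac{73}{98} \approx -0.7449$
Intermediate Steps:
$u{\left(T \right)} = i$ ($u{\left(T \right)} = \sqrt{2 - 3} = \sqrt{-1} = i$)
$m{\left(S \right)} = \frac{5}{S^{2}}$ ($m{\left(S \right)} = \frac{20}{2 S 2 S} = \frac{20}{4 S^{2}} = 20 \frac{1}{4 S^{2}} = \frac{5}{S^{2}}$)
$s = - i \approx - 1.0 i$
$s^{2} + 10 m{\left(-14 \right)} = \left(- i\right)^{2} + 10 \cdot \frac{5}{196} = -1 + 10 \cdot 5 \cdot \frac{1}{196} = -1 + 10 \cdot \frac{5}{196} = -1 + \frac{25}{98} = - \frac{73}{98}$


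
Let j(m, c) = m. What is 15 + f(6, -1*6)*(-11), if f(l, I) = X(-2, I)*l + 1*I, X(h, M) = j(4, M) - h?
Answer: -315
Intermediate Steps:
X(h, M) = 4 - h
f(l, I) = I + 6*l (f(l, I) = (4 - 1*(-2))*l + 1*I = (4 + 2)*l + I = 6*l + I = I + 6*l)
15 + f(6, -1*6)*(-11) = 15 + (-1*6 + 6*6)*(-11) = 15 + (-6 + 36)*(-11) = 15 + 30*(-11) = 15 - 330 = -315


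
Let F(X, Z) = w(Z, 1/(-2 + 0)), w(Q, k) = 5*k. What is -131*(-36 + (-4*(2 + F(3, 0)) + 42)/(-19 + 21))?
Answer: 1834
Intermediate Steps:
F(X, Z) = -5/2 (F(X, Z) = 5/(-2 + 0) = 5/(-2) = 5*(-½) = -5/2)
-131*(-36 + (-4*(2 + F(3, 0)) + 42)/(-19 + 21)) = -131*(-36 + (-4*(2 - 5/2) + 42)/(-19 + 21)) = -131*(-36 + (-4*(-½) + 42)/2) = -131*(-36 + (2 + 42)*(½)) = -131*(-36 + 44*(½)) = -131*(-36 + 22) = -131*(-14) = 1834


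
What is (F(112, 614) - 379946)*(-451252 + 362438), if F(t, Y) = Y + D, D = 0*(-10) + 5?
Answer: 33689548178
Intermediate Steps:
D = 5 (D = 0 + 5 = 5)
F(t, Y) = 5 + Y (F(t, Y) = Y + 5 = 5 + Y)
(F(112, 614) - 379946)*(-451252 + 362438) = ((5 + 614) - 379946)*(-451252 + 362438) = (619 - 379946)*(-88814) = -379327*(-88814) = 33689548178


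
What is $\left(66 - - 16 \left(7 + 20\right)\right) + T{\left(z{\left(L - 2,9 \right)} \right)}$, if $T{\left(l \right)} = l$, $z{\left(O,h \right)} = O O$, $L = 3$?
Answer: $499$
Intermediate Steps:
$z{\left(O,h \right)} = O^{2}$
$\left(66 - - 16 \left(7 + 20\right)\right) + T{\left(z{\left(L - 2,9 \right)} \right)} = \left(66 - - 16 \left(7 + 20\right)\right) + \left(3 - 2\right)^{2} = \left(66 - \left(-16\right) 27\right) + 1^{2} = \left(66 - -432\right) + 1 = \left(66 + 432\right) + 1 = 498 + 1 = 499$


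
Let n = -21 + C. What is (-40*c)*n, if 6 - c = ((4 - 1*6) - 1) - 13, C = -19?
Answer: 35200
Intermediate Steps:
c = 22 (c = 6 - (((4 - 1*6) - 1) - 13) = 6 - (((4 - 6) - 1) - 13) = 6 - ((-2 - 1) - 13) = 6 - (-3 - 13) = 6 - 1*(-16) = 6 + 16 = 22)
n = -40 (n = -21 - 19 = -40)
(-40*c)*n = -40*22*(-40) = -880*(-40) = 35200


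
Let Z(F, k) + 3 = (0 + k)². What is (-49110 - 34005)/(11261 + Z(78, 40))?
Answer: -27705/4286 ≈ -6.4641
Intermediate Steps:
Z(F, k) = -3 + k² (Z(F, k) = -3 + (0 + k)² = -3 + k²)
(-49110 - 34005)/(11261 + Z(78, 40)) = (-49110 - 34005)/(11261 + (-3 + 40²)) = -83115/(11261 + (-3 + 1600)) = -83115/(11261 + 1597) = -83115/12858 = -83115*1/12858 = -27705/4286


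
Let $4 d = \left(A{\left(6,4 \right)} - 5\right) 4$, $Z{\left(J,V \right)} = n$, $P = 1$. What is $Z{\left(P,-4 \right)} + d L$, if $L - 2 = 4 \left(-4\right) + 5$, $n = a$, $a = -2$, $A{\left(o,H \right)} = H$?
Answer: $7$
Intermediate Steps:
$n = -2$
$Z{\left(J,V \right)} = -2$
$d = -1$ ($d = \frac{\left(4 - 5\right) 4}{4} = \frac{\left(-1\right) 4}{4} = \frac{1}{4} \left(-4\right) = -1$)
$L = -9$ ($L = 2 + \left(4 \left(-4\right) + 5\right) = 2 + \left(-16 + 5\right) = 2 - 11 = -9$)
$Z{\left(P,-4 \right)} + d L = -2 - -9 = -2 + 9 = 7$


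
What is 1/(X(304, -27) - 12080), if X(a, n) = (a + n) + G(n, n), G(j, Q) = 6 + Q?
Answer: -1/11824 ≈ -8.4574e-5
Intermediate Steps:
X(a, n) = 6 + a + 2*n (X(a, n) = (a + n) + (6 + n) = 6 + a + 2*n)
1/(X(304, -27) - 12080) = 1/((6 + 304 + 2*(-27)) - 12080) = 1/((6 + 304 - 54) - 12080) = 1/(256 - 12080) = 1/(-11824) = -1/11824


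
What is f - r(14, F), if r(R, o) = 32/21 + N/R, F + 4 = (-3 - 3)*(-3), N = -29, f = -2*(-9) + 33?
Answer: 2165/42 ≈ 51.548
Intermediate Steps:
f = 51 (f = 18 + 33 = 51)
F = 14 (F = -4 + (-3 - 3)*(-3) = -4 - 6*(-3) = -4 + 18 = 14)
r(R, o) = 32/21 - 29/R
f - r(14, F) = 51 - (32/21 - 29/14) = 51 - 1*(-23/42) = 51 + 23/42 = 2165/42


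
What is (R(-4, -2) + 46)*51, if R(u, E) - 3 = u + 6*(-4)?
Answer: 1071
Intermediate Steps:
R(u, E) = -21 + u (R(u, E) = 3 + (u + 6*(-4)) = 3 + (u - 24) = 3 + (-24 + u) = -21 + u)
(R(-4, -2) + 46)*51 = ((-21 - 4) + 46)*51 = (-25 + 46)*51 = 21*51 = 1071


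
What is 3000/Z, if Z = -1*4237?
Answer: -3000/4237 ≈ -0.70805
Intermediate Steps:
Z = -4237
3000/Z = 3000/(-4237) = 3000*(-1/4237) = -3000/4237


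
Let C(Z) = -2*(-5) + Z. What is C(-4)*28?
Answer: 168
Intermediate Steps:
C(Z) = 10 + Z
C(-4)*28 = (10 - 4)*28 = 6*28 = 168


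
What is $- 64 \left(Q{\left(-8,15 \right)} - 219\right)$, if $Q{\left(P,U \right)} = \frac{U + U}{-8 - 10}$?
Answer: $\frac{42368}{3} \approx 14123.0$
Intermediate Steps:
$Q{\left(P,U \right)} = - \frac{U}{9}$ ($Q{\left(P,U \right)} = \frac{2 U}{-18} = 2 U \left(- \frac{1}{18}\right) = - \frac{U}{9}$)
$- 64 \left(Q{\left(-8,15 \right)} - 219\right) = - 64 \left(\left(- \frac{1}{9}\right) 15 - 219\right) = - 64 \left(- \frac{5}{3} - 219\right) = \left(-64\right) \left(- \frac{662}{3}\right) = \frac{42368}{3}$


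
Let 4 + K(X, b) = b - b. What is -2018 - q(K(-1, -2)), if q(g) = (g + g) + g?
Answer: -2006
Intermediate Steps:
K(X, b) = -4 (K(X, b) = -4 + (b - b) = -4 + 0 = -4)
q(g) = 3*g (q(g) = 2*g + g = 3*g)
-2018 - q(K(-1, -2)) = -2018 - 3*(-4) = -2018 - 1*(-12) = -2018 + 12 = -2006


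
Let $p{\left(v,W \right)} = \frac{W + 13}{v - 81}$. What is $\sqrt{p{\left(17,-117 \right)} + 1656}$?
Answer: $\frac{\sqrt{26522}}{4} \approx 40.714$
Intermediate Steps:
$p{\left(v,W \right)} = \frac{13 + W}{-81 + v}$
$\sqrt{p{\left(17,-117 \right)} + 1656} = \sqrt{\frac{13 - 117}{-81 + 17} + 1656} = \sqrt{\frac{1}{-64} \left(-104\right) + 1656} = \sqrt{\left(- \frac{1}{64}\right) \left(-104\right) + 1656} = \sqrt{\frac{13}{8} + 1656} = \sqrt{\frac{13261}{8}} = \frac{\sqrt{26522}}{4}$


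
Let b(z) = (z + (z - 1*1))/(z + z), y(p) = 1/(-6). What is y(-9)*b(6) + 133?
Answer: 9565/72 ≈ 132.85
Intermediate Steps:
y(p) = -⅙
b(z) = (-1 + 2*z)/(2*z) (b(z) = (z + (z - 1))/((2*z)) = (z + (-1 + z))*(1/(2*z)) = (-1 + 2*z)*(1/(2*z)) = (-1 + 2*z)/(2*z))
y(-9)*b(6) + 133 = -(-½ + 6)/(6*6) + 133 = -11/(36*2) + 133 = -⅙*11/12 + 133 = -11/72 + 133 = 9565/72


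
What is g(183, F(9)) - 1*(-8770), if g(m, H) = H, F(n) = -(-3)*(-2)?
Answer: 8764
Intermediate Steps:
F(n) = -6 (F(n) = -1*6 = -6)
g(183, F(9)) - 1*(-8770) = -6 - 1*(-8770) = -6 + 8770 = 8764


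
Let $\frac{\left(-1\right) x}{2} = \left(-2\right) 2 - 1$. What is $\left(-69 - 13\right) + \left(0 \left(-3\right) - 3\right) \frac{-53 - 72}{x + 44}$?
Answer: $- \frac{1351}{18} \approx -75.056$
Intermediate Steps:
$x = 10$ ($x = - 2 \left(\left(-2\right) 2 - 1\right) = - 2 \left(-4 - 1\right) = \left(-2\right) \left(-5\right) = 10$)
$\left(-69 - 13\right) + \left(0 \left(-3\right) - 3\right) \frac{-53 - 72}{x + 44} = \left(-69 - 13\right) + \left(0 \left(-3\right) - 3\right) \frac{-53 - 72}{10 + 44} = -82 + \left(0 - 3\right) \left(- \frac{125}{54}\right) = -82 - 3 \left(\left(-125\right) \frac{1}{54}\right) = -82 - - \frac{125}{18} = -82 + \frac{125}{18} = - \frac{1351}{18}$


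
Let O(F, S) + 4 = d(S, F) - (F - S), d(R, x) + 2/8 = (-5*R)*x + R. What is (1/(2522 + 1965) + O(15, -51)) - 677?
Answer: 54324113/17948 ≈ 3026.8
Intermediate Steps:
d(R, x) = -¼ + R - 5*R*x (d(R, x) = -¼ + ((-5*R)*x + R) = -¼ + (-5*R*x + R) = -¼ + (R - 5*R*x) = -¼ + R - 5*R*x)
O(F, S) = -17/4 - F + 2*S - 5*F*S (O(F, S) = -4 + ((-¼ + S - 5*S*F) - (F - S)) = -4 + ((-¼ + S - 5*F*S) + (S - F)) = -4 + (-¼ - F + 2*S - 5*F*S) = -17/4 - F + 2*S - 5*F*S)
(1/(2522 + 1965) + O(15, -51)) - 677 = (1/(2522 + 1965) + (-17/4 - 1*15 + 2*(-51) - 5*15*(-51))) - 677 = (1/4487 + (-17/4 - 15 - 102 + 3825)) - 677 = (1/4487 + 14815/4) - 677 = 66474909/17948 - 677 = 54324113/17948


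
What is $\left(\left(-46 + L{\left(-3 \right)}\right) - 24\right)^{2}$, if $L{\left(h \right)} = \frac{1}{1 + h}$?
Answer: $\frac{19881}{4} \approx 4970.3$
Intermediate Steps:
$\left(\left(-46 + L{\left(-3 \right)}\right) - 24\right)^{2} = \left(\left(-46 + \frac{1}{1 - 3}\right) - 24\right)^{2} = \left(\left(-46 + \frac{1}{-2}\right) - 24\right)^{2} = \left(\left(-46 - \frac{1}{2}\right) - 24\right)^{2} = \left(- \frac{93}{2} - 24\right)^{2} = \left(- \frac{141}{2}\right)^{2} = \frac{19881}{4}$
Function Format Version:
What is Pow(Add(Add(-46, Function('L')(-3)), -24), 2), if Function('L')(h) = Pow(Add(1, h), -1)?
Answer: Rational(19881, 4) ≈ 4970.3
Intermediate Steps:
Pow(Add(Add(-46, Function('L')(-3)), -24), 2) = Pow(Add(Add(-46, Pow(Add(1, -3), -1)), -24), 2) = Pow(Add(Add(-46, Pow(-2, -1)), -24), 2) = Pow(Add(Add(-46, Rational(-1, 2)), -24), 2) = Pow(Add(Rational(-93, 2), -24), 2) = Pow(Rational(-141, 2), 2) = Rational(19881, 4)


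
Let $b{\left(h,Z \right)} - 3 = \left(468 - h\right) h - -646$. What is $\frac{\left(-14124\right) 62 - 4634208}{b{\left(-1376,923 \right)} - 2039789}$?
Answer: $\frac{1377474}{1144121} \approx 1.204$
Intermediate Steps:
$b{\left(h,Z \right)} = 649 + h \left(468 - h\right)$ ($b{\left(h,Z \right)} = 3 + \left(\left(468 - h\right) h - -646\right) = 3 + \left(h \left(468 - h\right) + 646\right) = 3 + \left(646 + h \left(468 - h\right)\right) = 649 + h \left(468 - h\right)$)
$\frac{\left(-14124\right) 62 - 4634208}{b{\left(-1376,923 \right)} - 2039789} = \frac{\left(-14124\right) 62 - 4634208}{\left(649 - \left(-1376\right)^{2} + 468 \left(-1376\right)\right) - 2039789} = \frac{-875688 - 4634208}{\left(649 - 1893376 - 643968\right) - 2039789} = - \frac{5509896}{\left(649 - 1893376 - 643968\right) - 2039789} = - \frac{5509896}{-2536695 - 2039789} = - \frac{5509896}{-4576484} = \left(-5509896\right) \left(- \frac{1}{4576484}\right) = \frac{1377474}{1144121}$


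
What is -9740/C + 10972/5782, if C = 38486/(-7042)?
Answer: 14178726034/7947359 ≈ 1784.1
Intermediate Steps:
C = -2749/503 (C = 38486*(-1/7042) = -2749/503 ≈ -5.4652)
-9740/C + 10972/5782 = -9740/(-2749/503) + 10972/5782 = -9740*(-503/2749) + 10972*(1/5782) = 4899220/2749 + 5486/2891 = 14178726034/7947359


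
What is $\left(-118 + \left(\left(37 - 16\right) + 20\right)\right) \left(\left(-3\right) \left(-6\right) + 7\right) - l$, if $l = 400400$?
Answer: $-402325$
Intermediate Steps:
$\left(-118 + \left(\left(37 - 16\right) + 20\right)\right) \left(\left(-3\right) \left(-6\right) + 7\right) - l = \left(-118 + \left(\left(37 - 16\right) + 20\right)\right) \left(\left(-3\right) \left(-6\right) + 7\right) - 400400 = \left(-118 + \left(21 + 20\right)\right) \left(18 + 7\right) - 400400 = \left(-118 + 41\right) 25 - 400400 = \left(-77\right) 25 - 400400 = -1925 - 400400 = -402325$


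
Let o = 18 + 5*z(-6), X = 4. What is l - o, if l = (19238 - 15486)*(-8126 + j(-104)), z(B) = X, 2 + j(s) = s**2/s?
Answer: -30886502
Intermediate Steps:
j(s) = -2 + s (j(s) = -2 + s**2/s = -2 + s)
z(B) = 4
o = 38 (o = 18 + 5*4 = 18 + 20 = 38)
l = -30886464 (l = (19238 - 15486)*(-8126 + (-2 - 104)) = 3752*(-8126 - 106) = 3752*(-8232) = -30886464)
l - o = -30886464 - 1*38 = -30886464 - 38 = -30886502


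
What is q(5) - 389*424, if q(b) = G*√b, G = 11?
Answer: -164936 + 11*√5 ≈ -1.6491e+5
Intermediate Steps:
q(b) = 11*√b
q(5) - 389*424 = 11*√5 - 389*424 = 11*√5 - 164936 = -164936 + 11*√5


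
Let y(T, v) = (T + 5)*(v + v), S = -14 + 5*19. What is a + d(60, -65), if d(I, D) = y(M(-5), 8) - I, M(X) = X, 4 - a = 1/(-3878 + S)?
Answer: -212631/3797 ≈ -56.000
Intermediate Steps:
S = 81 (S = -14 + 95 = 81)
a = 15189/3797 (a = 4 - 1/(-3878 + 81) = 4 - 1/(-3797) = 4 - 1*(-1/3797) = 4 + 1/3797 = 15189/3797 ≈ 4.0003)
y(T, v) = 2*v*(5 + T) (y(T, v) = (5 + T)*(2*v) = 2*v*(5 + T))
d(I, D) = -I (d(I, D) = 2*8*(5 - 5) - I = 2*8*0 - I = 0 - I = -I)
a + d(60, -65) = 15189/3797 - 1*60 = 15189/3797 - 60 = -212631/3797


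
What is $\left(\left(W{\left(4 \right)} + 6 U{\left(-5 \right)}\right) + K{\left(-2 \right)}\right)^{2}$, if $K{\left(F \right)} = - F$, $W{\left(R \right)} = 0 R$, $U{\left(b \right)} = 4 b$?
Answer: $13924$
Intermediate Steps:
$W{\left(R \right)} = 0$
$\left(\left(W{\left(4 \right)} + 6 U{\left(-5 \right)}\right) + K{\left(-2 \right)}\right)^{2} = \left(\left(0 + 6 \cdot 4 \left(-5\right)\right) - -2\right)^{2} = \left(\left(0 + 6 \left(-20\right)\right) + 2\right)^{2} = \left(\left(0 - 120\right) + 2\right)^{2} = \left(-120 + 2\right)^{2} = \left(-118\right)^{2} = 13924$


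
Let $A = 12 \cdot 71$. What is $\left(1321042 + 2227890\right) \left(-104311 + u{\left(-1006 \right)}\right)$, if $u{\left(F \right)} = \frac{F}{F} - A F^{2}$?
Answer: $-3060453386707224$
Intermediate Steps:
$A = 852$
$u{\left(F \right)} = 1 - 852 F^{2}$ ($u{\left(F \right)} = \frac{F}{F} - 852 F^{2} = 1 - 852 F^{2}$)
$\left(1321042 + 2227890\right) \left(-104311 + u{\left(-1006 \right)}\right) = \left(1321042 + 2227890\right) \left(-104311 + \left(1 - 852 \left(-1006\right)^{2}\right)\right) = 3548932 \left(-104311 + \left(1 - 862254672\right)\right) = 3548932 \left(-104311 - 862254671\right) = 3548932 \left(-862358982\right) = -3060453386707224$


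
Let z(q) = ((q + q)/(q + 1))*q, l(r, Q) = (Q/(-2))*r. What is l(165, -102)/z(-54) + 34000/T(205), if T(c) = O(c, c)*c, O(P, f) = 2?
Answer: 171445/26568 ≈ 6.4531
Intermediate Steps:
l(r, Q) = -Q*r/2 (l(r, Q) = (Q*(-1/2))*r = (-Q/2)*r = -Q*r/2)
T(c) = 2*c
z(q) = 2*q**2/(1 + q) (z(q) = ((2*q)/(1 + q))*q = (2*q/(1 + q))*q = 2*q**2/(1 + q))
l(165, -102)/z(-54) + 34000/T(205) = (-1/2*(-102)*165)/((2*(-54)**2/(1 - 54))) + 34000/((2*205)) = 8415/((2*2916/(-53))) + 34000/410 = 8415/((2*2916*(-1/53))) + 34000*(1/410) = 8415/(-5832/53) + 3400/41 = 8415*(-53/5832) + 3400/41 = -49555/648 + 3400/41 = 171445/26568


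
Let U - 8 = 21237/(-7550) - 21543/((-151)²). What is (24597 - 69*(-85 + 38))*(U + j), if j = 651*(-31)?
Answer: -64038995042208/114005 ≈ -5.6172e+8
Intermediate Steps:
U = 4836463/1140050 (U = 8 + (21237/(-7550) - 21543/((-151)²)) = 8 + (21237*(-1/7550) - 21543/22801) = 8 + (-21237/7550 - 21543*1/22801) = 8 + (-21237/7550 - 21543/22801) = 8 - 4283937/1140050 = 4836463/1140050 ≈ 4.2423)
j = -20181
(24597 - 69*(-85 + 38))*(U + j) = (24597 - 69*(-85 + 38))*(4836463/1140050 - 20181) = (24597 - 69*(-47))*(-23002512587/1140050) = (24597 + 3243)*(-23002512587/1140050) = 27840*(-23002512587/1140050) = -64038995042208/114005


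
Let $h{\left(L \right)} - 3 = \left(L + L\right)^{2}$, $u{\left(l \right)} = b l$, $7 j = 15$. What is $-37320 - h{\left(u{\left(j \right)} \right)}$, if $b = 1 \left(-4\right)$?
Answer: $- \frac{1843227}{49} \approx -37617.0$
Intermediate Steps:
$b = -4$
$j = \frac{15}{7}$ ($j = \frac{1}{7} \cdot 15 = \frac{15}{7} \approx 2.1429$)
$u{\left(l \right)} = - 4 l$
$h{\left(L \right)} = 3 + 4 L^{2}$ ($h{\left(L \right)} = 3 + \left(L + L\right)^{2} = 3 + \left(2 L\right)^{2} = 3 + 4 L^{2}$)
$-37320 - h{\left(u{\left(j \right)} \right)} = -37320 - \left(3 + 4 \left(\left(-4\right) \frac{15}{7}\right)^{2}\right) = -37320 - \left(3 + 4 \left(- \frac{60}{7}\right)^{2}\right) = -37320 - \left(3 + 4 \cdot \frac{3600}{49}\right) = -37320 - \left(3 + \frac{14400}{49}\right) = -37320 - \frac{14547}{49} = - \frac{1843227}{49}$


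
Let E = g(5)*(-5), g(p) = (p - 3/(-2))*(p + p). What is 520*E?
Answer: -169000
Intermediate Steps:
g(p) = 2*p*(3/2 + p) (g(p) = (p - 3*(-½))*(2*p) = (p + 3/2)*(2*p) = (3/2 + p)*(2*p) = 2*p*(3/2 + p))
E = -325 (E = (5*(3 + 2*5))*(-5) = (5*(3 + 10))*(-5) = (5*13)*(-5) = 65*(-5) = -325)
520*E = 520*(-325) = -169000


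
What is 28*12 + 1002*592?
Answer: 593520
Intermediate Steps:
28*12 + 1002*592 = 336 + 593184 = 593520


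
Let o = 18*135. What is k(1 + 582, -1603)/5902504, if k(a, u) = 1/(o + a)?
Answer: 1/17784244552 ≈ 5.6230e-11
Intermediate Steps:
o = 2430
k(a, u) = 1/(2430 + a)
k(1 + 582, -1603)/5902504 = 1/((2430 + (1 + 582))*5902504) = (1/5902504)/(2430 + 583) = (1/5902504)/3013 = (1/3013)*(1/5902504) = 1/17784244552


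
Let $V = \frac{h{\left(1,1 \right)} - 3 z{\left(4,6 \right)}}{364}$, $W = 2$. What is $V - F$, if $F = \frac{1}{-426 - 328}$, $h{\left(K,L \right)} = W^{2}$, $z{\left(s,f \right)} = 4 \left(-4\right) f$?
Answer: $\frac{4241}{5278} \approx 0.80352$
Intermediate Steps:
$z{\left(s,f \right)} = - 16 f$
$h{\left(K,L \right)} = 4$ ($h{\left(K,L \right)} = 2^{2} = 4$)
$F = - \frac{1}{754}$ ($F = \frac{1}{-754} = - \frac{1}{754} \approx -0.0013263$)
$V = \frac{73}{91}$ ($V = \frac{4 - 3 \left(\left(-16\right) 6\right)}{364} = \left(4 - -288\right) \frac{1}{364} = \left(4 + 288\right) \frac{1}{364} = 292 \cdot \frac{1}{364} = \frac{73}{91} \approx 0.8022$)
$V - F = \frac{73}{91} - - \frac{1}{754} = \frac{73}{91} + \frac{1}{754} = \frac{4241}{5278}$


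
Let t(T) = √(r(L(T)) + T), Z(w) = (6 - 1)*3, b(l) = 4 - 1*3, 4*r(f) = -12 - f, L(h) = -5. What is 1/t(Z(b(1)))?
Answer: 2*√53/53 ≈ 0.27472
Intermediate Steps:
r(f) = -3 - f/4 (r(f) = (-12 - f)/4 = -3 - f/4)
b(l) = 1 (b(l) = 4 - 3 = 1)
Z(w) = 15 (Z(w) = 5*3 = 15)
t(T) = √(-7/4 + T) (t(T) = √((-3 - ¼*(-5)) + T) = √((-3 + 5/4) + T) = √(-7/4 + T))
1/t(Z(b(1))) = 1/(√(-7 + 4*15)/2) = 1/(√(-7 + 60)/2) = 1/(√53/2) = 2*√53/53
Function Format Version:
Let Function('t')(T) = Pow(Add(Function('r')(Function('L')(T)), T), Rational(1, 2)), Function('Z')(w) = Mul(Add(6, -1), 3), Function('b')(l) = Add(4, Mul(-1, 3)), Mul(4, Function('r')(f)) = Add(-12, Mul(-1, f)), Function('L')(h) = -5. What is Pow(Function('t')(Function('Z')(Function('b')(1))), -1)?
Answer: Mul(Rational(2, 53), Pow(53, Rational(1, 2))) ≈ 0.27472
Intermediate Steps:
Function('r')(f) = Add(-3, Mul(Rational(-1, 4), f)) (Function('r')(f) = Mul(Rational(1, 4), Add(-12, Mul(-1, f))) = Add(-3, Mul(Rational(-1, 4), f)))
Function('b')(l) = 1 (Function('b')(l) = Add(4, -3) = 1)
Function('Z')(w) = 15 (Function('Z')(w) = Mul(5, 3) = 15)
Function('t')(T) = Pow(Add(Rational(-7, 4), T), Rational(1, 2)) (Function('t')(T) = Pow(Add(Add(-3, Mul(Rational(-1, 4), -5)), T), Rational(1, 2)) = Pow(Add(Add(-3, Rational(5, 4)), T), Rational(1, 2)) = Pow(Add(Rational(-7, 4), T), Rational(1, 2)))
Pow(Function('t')(Function('Z')(Function('b')(1))), -1) = Pow(Mul(Rational(1, 2), Pow(Add(-7, Mul(4, 15)), Rational(1, 2))), -1) = Pow(Mul(Rational(1, 2), Pow(Add(-7, 60), Rational(1, 2))), -1) = Pow(Mul(Rational(1, 2), Pow(53, Rational(1, 2))), -1) = Mul(Rational(2, 53), Pow(53, Rational(1, 2)))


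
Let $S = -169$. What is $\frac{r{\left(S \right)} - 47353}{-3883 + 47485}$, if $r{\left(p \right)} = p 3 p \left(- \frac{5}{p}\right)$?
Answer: $- \frac{22409}{21801} \approx -1.0279$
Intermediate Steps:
$r{\left(p \right)} = - 15 p$ ($r{\left(p \right)} = 3 p^{2} \left(- \frac{5}{p}\right) = - 15 p$)
$\frac{r{\left(S \right)} - 47353}{-3883 + 47485} = \frac{\left(-15\right) \left(-169\right) - 47353}{-3883 + 47485} = \frac{2535 - 47353}{43602} = \left(-44818\right) \frac{1}{43602} = - \frac{22409}{21801}$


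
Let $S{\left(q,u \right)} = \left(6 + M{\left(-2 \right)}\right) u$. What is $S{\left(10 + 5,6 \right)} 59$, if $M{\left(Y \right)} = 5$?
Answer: $3894$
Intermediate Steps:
$S{\left(q,u \right)} = 11 u$ ($S{\left(q,u \right)} = \left(6 + 5\right) u = 11 u$)
$S{\left(10 + 5,6 \right)} 59 = 11 \cdot 6 \cdot 59 = 66 \cdot 59 = 3894$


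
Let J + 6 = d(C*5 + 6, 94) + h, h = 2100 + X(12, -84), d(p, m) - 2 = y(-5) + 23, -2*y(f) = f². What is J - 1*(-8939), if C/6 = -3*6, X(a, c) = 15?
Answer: 22121/2 ≈ 11061.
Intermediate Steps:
C = -108 (C = 6*(-3*6) = 6*(-18) = -108)
y(f) = -f²/2
d(p, m) = 25/2 (d(p, m) = 2 + (-½*(-5)² + 23) = 2 + (-½*25 + 23) = 2 + (-25/2 + 23) = 2 + 21/2 = 25/2)
h = 2115 (h = 2100 + 15 = 2115)
J = 4243/2 (J = -6 + (25/2 + 2115) = -6 + 4255/2 = 4243/2 ≈ 2121.5)
J - 1*(-8939) = 4243/2 - 1*(-8939) = 4243/2 + 8939 = 22121/2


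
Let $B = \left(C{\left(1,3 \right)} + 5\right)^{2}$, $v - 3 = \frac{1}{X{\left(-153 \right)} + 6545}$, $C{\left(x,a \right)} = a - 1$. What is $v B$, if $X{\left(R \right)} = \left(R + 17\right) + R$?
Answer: $\frac{919681}{6256} \approx 147.01$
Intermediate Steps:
$C{\left(x,a \right)} = -1 + a$
$X{\left(R \right)} = 17 + 2 R$ ($X{\left(R \right)} = \left(17 + R\right) + R = 17 + 2 R$)
$v = \frac{18769}{6256}$ ($v = 3 + \frac{1}{\left(17 + 2 \left(-153\right)\right) + 6545} = 3 + \frac{1}{\left(17 - 306\right) + 6545} = 3 + \frac{1}{-289 + 6545} = 3 + \frac{1}{6256} = \frac{18769}{6256} \approx 3.0002$)
$B = 49$ ($B = \left(\left(-1 + 3\right) + 5\right)^{2} = \left(2 + 5\right)^{2} = 7^{2} = 49$)
$v B = \frac{18769}{6256} \cdot 49 = \frac{919681}{6256}$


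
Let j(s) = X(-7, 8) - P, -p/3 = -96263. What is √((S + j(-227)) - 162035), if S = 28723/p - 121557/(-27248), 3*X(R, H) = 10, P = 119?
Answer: I*√69722762574204566906573/655743556 ≈ 402.67*I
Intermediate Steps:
p = 288789 (p = -3*(-96263) = 288789)
X(R, H) = 10/3 (X(R, H) = (⅓)*10 = 10/3)
S = 35886968777/7868922672 (S = 28723/288789 - 121557/(-27248) = 28723*(1/288789) - 121557*(-1/27248) = 28723/288789 + 121557/27248 = 35886968777/7868922672 ≈ 4.5606)
j(s) = -347/3 (j(s) = 10/3 - 1*119 = 10/3 - 119 = -347/3)
√((S + j(-227)) - 162035) = √((35886968777/7868922672 - 347/3) - 162035) = √(-291428362317/2622974224 - 162035) = √(-425305056748157/2622974224) = I*√69722762574204566906573/655743556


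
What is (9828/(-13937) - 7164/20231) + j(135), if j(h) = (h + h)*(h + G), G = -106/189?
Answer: 10234426451954/281959447 ≈ 36298.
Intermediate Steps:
G = -106/189 (G = -106*1/189 = -106/189 ≈ -0.56085)
j(h) = 2*h*(-106/189 + h) (j(h) = (h + h)*(h - 106/189) = (2*h)*(-106/189 + h) = 2*h*(-106/189 + h))
(9828/(-13937) - 7164/20231) + j(135) = (9828/(-13937) - 7164/20231) + (2/189)*135*(-106 + 189*135) = (9828*(-1/13937) - 7164*1/20231) + (2/189)*135*(-106 + 25515) = (-1404/1991 - 7164/20231) + (2/189)*135*25409 = -42667848/40279921 + 254090/7 = 10234426451954/281959447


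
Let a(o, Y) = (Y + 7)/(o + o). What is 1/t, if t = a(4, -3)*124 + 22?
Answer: 1/84 ≈ 0.011905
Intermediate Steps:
a(o, Y) = (7 + Y)/(2*o) (a(o, Y) = (7 + Y)/((2*o)) = (7 + Y)*(1/(2*o)) = (7 + Y)/(2*o))
t = 84 (t = ((½)*(7 - 3)/4)*124 + 22 = ((½)*(¼)*4)*124 + 22 = (½)*124 + 22 = 62 + 22 = 84)
1/t = 1/84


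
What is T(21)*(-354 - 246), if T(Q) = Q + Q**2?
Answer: -277200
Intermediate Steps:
T(21)*(-354 - 246) = (21*(1 + 21))*(-354 - 246) = (21*22)*(-600) = 462*(-600) = -277200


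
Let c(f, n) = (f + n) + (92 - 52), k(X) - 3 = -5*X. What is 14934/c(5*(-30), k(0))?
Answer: -14934/107 ≈ -139.57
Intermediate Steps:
k(X) = 3 - 5*X
c(f, n) = 40 + f + n (c(f, n) = (f + n) + 40 = 40 + f + n)
14934/c(5*(-30), k(0)) = 14934/(40 + 5*(-30) + (3 - 5*0)) = 14934/(40 - 150 + (3 + 0)) = 14934/(40 - 150 + 3) = 14934/(-107) = 14934*(-1/107) = -14934/107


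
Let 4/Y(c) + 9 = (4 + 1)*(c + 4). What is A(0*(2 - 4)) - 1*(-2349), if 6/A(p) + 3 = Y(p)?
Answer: 68055/29 ≈ 2346.7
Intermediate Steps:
Y(c) = 4/(11 + 5*c) (Y(c) = 4/(-9 + (4 + 1)*(c + 4)) = 4/(-9 + 5*(4 + c)) = 4/(-9 + (20 + 5*c)) = 4/(11 + 5*c))
A(p) = 6/(-3 + 4/(11 + 5*p))
A(0*(2 - 4)) - 1*(-2349) = 6*(-11 - 0*(2 - 4))/(29 + 15*(0*(2 - 4))) - 1*(-2349) = 6*(-11 - 0*(-2))/(29 + 15*(0*(-2))) + 2349 = 6*(-11 - 5*0)/(29 + 15*0) + 2349 = 6*(-11 + 0)/(29 + 0) + 2349 = 6*(-11)/29 + 2349 = 6*(1/29)*(-11) + 2349 = -66/29 + 2349 = 68055/29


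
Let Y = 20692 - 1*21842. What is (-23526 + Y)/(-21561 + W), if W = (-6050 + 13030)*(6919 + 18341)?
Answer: -24676/176293239 ≈ -0.00013997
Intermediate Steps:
W = 176314800 (W = 6980*25260 = 176314800)
Y = -1150 (Y = 20692 - 21842 = -1150)
(-23526 + Y)/(-21561 + W) = (-23526 - 1150)/(-21561 + 176314800) = -24676/176293239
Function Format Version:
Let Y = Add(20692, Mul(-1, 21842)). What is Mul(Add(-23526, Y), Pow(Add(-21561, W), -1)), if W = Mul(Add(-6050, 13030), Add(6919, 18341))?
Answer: Rational(-24676, 176293239) ≈ -0.00013997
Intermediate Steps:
W = 176314800 (W = Mul(6980, 25260) = 176314800)
Y = -1150 (Y = Add(20692, -21842) = -1150)
Mul(Add(-23526, Y), Pow(Add(-21561, W), -1)) = Mul(Add(-23526, -1150), Pow(Add(-21561, 176314800), -1)) = Mul(-24676, Pow(176293239, -1)) = Mul(-24676, Rational(1, 176293239)) = Rational(-24676, 176293239)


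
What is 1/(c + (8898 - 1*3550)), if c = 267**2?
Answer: 1/76637 ≈ 1.3049e-5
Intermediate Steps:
c = 71289
1/(c + (8898 - 1*3550)) = 1/(71289 + (8898 - 1*3550)) = 1/(71289 + (8898 - 3550)) = 1/(71289 + 5348) = 1/76637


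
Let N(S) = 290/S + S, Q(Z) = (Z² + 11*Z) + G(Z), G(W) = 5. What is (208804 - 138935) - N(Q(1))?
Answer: 1187194/17 ≈ 69835.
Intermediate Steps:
Q(Z) = 5 + Z² + 11*Z (Q(Z) = (Z² + 11*Z) + 5 = 5 + Z² + 11*Z)
N(S) = S + 290/S
(208804 - 138935) - N(Q(1)) = (208804 - 138935) - ((5 + 1² + 11*1) + 290/(5 + 1² + 11*1)) = 69869 - ((5 + 1 + 11) + 290/(5 + 1 + 11)) = 69869 - (17 + 290/17) = 69869 - 1*579/17 = 69869 - 579/17 = 1187194/17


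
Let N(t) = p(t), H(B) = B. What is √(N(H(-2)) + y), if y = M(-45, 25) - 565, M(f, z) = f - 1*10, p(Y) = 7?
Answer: I*√613 ≈ 24.759*I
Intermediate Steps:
M(f, z) = -10 + f (M(f, z) = f - 10 = -10 + f)
N(t) = 7
y = -620 (y = (-10 - 45) - 565 = -55 - 565 = -620)
√(N(H(-2)) + y) = √(7 - 620) = √(-613) = I*√613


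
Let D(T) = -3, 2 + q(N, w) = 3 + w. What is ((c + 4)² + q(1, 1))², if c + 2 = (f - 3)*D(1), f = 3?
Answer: 36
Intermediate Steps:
q(N, w) = 1 + w (q(N, w) = -2 + (3 + w) = 1 + w)
c = -2 (c = -2 + (3 - 3)*(-3) = -2 + 0*(-3) = -2 + 0 = -2)
((c + 4)² + q(1, 1))² = ((-2 + 4)² + (1 + 1))² = (2² + 2)² = (4 + 2)² = 6² = 36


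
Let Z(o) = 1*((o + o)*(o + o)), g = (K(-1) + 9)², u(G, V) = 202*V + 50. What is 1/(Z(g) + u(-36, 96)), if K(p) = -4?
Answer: 1/21942 ≈ 4.5575e-5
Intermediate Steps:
u(G, V) = 50 + 202*V
g = 25 (g = (-4 + 9)² = 5² = 25)
Z(o) = 4*o² (Z(o) = 1*((2*o)*(2*o)) = 1*(4*o²) = 4*o²)
1/(Z(g) + u(-36, 96)) = 1/(4*25² + (50 + 202*96)) = 1/(4*625 + (50 + 19392)) = 1/(2500 + 19442) = 1/21942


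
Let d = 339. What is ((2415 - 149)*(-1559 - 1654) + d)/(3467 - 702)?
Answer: -7280319/2765 ≈ -2633.0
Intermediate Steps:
((2415 - 149)*(-1559 - 1654) + d)/(3467 - 702) = ((2415 - 149)*(-1559 - 1654) + 339)/(3467 - 702) = (2266*(-3213) + 339)/2765 = (-7280658 + 339)*(1/2765) = -7280319*1/2765 = -7280319/2765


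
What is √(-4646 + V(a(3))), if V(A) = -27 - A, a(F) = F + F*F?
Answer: I*√4685 ≈ 68.447*I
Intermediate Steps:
a(F) = F + F²
√(-4646 + V(a(3))) = √(-4646 + (-27 - 3*(1 + 3))) = √(-4646 + (-27 - 3*4)) = √(-4646 + (-27 - 1*12)) = √(-4646 + (-27 - 12)) = √(-4646 - 39) = √(-4685) = I*√4685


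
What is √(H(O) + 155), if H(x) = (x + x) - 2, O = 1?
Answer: √155 ≈ 12.450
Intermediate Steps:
H(x) = -2 + 2*x (H(x) = 2*x - 2 = -2 + 2*x)
√(H(O) + 155) = √((-2 + 2*1) + 155) = √((-2 + 2) + 155) = √(0 + 155) = √155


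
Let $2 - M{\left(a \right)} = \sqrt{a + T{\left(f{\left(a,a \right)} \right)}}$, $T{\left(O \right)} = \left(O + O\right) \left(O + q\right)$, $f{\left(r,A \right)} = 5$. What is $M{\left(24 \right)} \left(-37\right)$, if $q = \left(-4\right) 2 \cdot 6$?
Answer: $-74 + 37 i \sqrt{406} \approx -74.0 + 745.53 i$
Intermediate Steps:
$q = -48$ ($q = \left(-8\right) 6 = -48$)
$T{\left(O \right)} = 2 O \left(-48 + O\right)$ ($T{\left(O \right)} = \left(O + O\right) \left(O - 48\right) = 2 O \left(-48 + O\right)$)
$M{\left(a \right)} = 2 - \sqrt{-430 + a}$ ($M{\left(a \right)} = 2 - \sqrt{a + 2 \cdot 5 \left(-48 + 5\right)} = 2 - \sqrt{a + 2 \cdot 5 \left(-43\right)} = 2 - \sqrt{a - 430} = 2 - \sqrt{-430 + a}$)
$M{\left(24 \right)} \left(-37\right) = \left(2 - \sqrt{-430 + 24}\right) \left(-37\right) = \left(2 - \sqrt{-406}\right) \left(-37\right) = \left(2 - i \sqrt{406}\right) \left(-37\right) = -74 + 37 i \sqrt{406}$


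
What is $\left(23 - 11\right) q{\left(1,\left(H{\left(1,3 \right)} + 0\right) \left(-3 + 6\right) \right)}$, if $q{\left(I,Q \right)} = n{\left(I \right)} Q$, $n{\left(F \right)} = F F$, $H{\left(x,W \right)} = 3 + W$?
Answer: $216$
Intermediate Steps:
$n{\left(F \right)} = F^{2}$
$q{\left(I,Q \right)} = Q I^{2}$ ($q{\left(I,Q \right)} = I^{2} Q = Q I^{2}$)
$\left(23 - 11\right) q{\left(1,\left(H{\left(1,3 \right)} + 0\right) \left(-3 + 6\right) \right)} = \left(23 - 11\right) \left(\left(3 + 3\right) + 0\right) \left(-3 + 6\right) 1^{2} = 12 \left(6 + 0\right) 3 \cdot 1 = 12 \cdot 6 \cdot 3 \cdot 1 = 12 \cdot 18 \cdot 1 = 12 \cdot 18 = 216$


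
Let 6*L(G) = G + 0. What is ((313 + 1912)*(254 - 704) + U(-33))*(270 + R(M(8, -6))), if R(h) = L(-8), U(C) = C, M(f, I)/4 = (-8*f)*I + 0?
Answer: -269011366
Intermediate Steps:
M(f, I) = -32*I*f (M(f, I) = 4*((-8*f)*I + 0) = 4*(-8*I*f + 0) = 4*(-8*I*f) = -32*I*f)
L(G) = G/6 (L(G) = (G + 0)/6 = G/6)
R(h) = -4/3 (R(h) = (⅙)*(-8) = -4/3)
((313 + 1912)*(254 - 704) + U(-33))*(270 + R(M(8, -6))) = ((313 + 1912)*(254 - 704) - 33)*(270 - 4/3) = (2225*(-450) - 33)*(806/3) = (-1001250 - 33)*(806/3) = -1001283*806/3 = -269011366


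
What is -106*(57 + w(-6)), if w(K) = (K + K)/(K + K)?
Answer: -6148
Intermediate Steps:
w(K) = 1 (w(K) = (2*K)/((2*K)) = (2*K)*(1/(2*K)) = 1)
-106*(57 + w(-6)) = -106*(57 + 1) = -106*58 = -6148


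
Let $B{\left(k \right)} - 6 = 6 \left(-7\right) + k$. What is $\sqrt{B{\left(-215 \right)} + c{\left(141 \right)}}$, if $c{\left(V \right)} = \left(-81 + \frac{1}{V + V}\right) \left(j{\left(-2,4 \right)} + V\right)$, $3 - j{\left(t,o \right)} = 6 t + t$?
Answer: $\frac{i \sqrt{259416030}}{141} \approx 114.23 i$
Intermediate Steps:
$j{\left(t,o \right)} = 3 - 7 t$ ($j{\left(t,o \right)} = 3 - \left(6 t + t\right) = 3 - 7 t$)
$B{\left(k \right)} = -36 + k$ ($B{\left(k \right)} = 6 + \left(6 \left(-7\right) + k\right) = 6 + \left(-42 + k\right) = -36 + k$)
$c{\left(V \right)} = \left(-81 + \frac{1}{2 V}\right) \left(17 + V\right)$ ($c{\left(V \right)} = \left(-81 + \frac{1}{V + V}\right) \left(\left(3 - -14\right) + V\right) = \left(-81 + \frac{1}{2 V}\right) \left(\left(3 + 14\right) + V\right) = \left(-81 + \frac{1}{2 V}\right) \left(17 + V\right)$)
$\sqrt{B{\left(-215 \right)} + c{\left(141 \right)}} = \sqrt{\left(-36 - 215\right) + \frac{17 - 141 \left(2753 + 162 \cdot 141\right)}{2 \cdot 141}} = \sqrt{-251 + \frac{1}{2} \cdot \frac{1}{141} \left(17 - 141 \left(2753 + 22842\right)\right)} = \sqrt{-251 + \frac{1}{2} \cdot \frac{1}{141} \left(17 - 141 \cdot 25595\right)} = \sqrt{-251 + \frac{1}{2} \cdot \frac{1}{141} \left(17 - 3608895\right)} = \sqrt{-251 + \frac{1}{2} \cdot \frac{1}{141} \left(-3608878\right)} = \sqrt{-251 - \frac{1804439}{141}} = \sqrt{- \frac{1839830}{141}} = \frac{i \sqrt{259416030}}{141}$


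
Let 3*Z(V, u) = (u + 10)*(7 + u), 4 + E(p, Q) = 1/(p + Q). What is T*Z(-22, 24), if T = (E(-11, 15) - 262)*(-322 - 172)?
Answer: 138369647/3 ≈ 4.6123e+7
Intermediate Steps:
E(p, Q) = -4 + 1/(Q + p) (E(p, Q) = -4 + 1/(p + Q) = -4 + 1/(Q + p))
Z(V, u) = (7 + u)*(10 + u)/3 (Z(V, u) = ((u + 10)*(7 + u))/3 = ((10 + u)*(7 + u))/3 = ((7 + u)*(10 + u))/3 = (7 + u)*(10 + u)/3)
T = 262561/2 (T = ((1 - 4*15 - 4*(-11))/(15 - 11) - 262)*(-322 - 172) = ((1 - 60 + 44)/4 - 262)*(-494) = ((¼)*(-15) - 262)*(-494) = (-15/4 - 262)*(-494) = -1063/4*(-494) = 262561/2 ≈ 1.3128e+5)
T*Z(-22, 24) = 262561*(70/3 + (⅓)*24² + (17/3)*24)/2 = 262561*(70/3 + (⅓)*576 + 136)/2 = 262561*(70/3 + 192 + 136)/2 = (262561/2)*(1054/3) = 138369647/3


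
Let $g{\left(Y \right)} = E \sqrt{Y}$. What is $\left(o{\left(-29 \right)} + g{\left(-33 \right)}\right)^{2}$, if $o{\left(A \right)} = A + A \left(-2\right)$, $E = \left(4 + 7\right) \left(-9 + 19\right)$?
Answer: $-398459 + 6380 i \sqrt{33} \approx -3.9846 \cdot 10^{5} + 36650.0 i$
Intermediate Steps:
$E = 110$ ($E = 11 \cdot 10 = 110$)
$o{\left(A \right)} = - A$ ($o{\left(A \right)} = A - 2 A = - A$)
$g{\left(Y \right)} = 110 \sqrt{Y}$
$\left(o{\left(-29 \right)} + g{\left(-33 \right)}\right)^{2} = \left(\left(-1\right) \left(-29\right) + 110 \sqrt{-33}\right)^{2} = \left(29 + 110 i \sqrt{33}\right)^{2}$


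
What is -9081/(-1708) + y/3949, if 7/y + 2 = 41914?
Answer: 375750188371/70672978376 ≈ 5.3167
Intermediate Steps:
y = 7/41912 (y = 7/(-2 + 41914) = 7/41912 ≈ 0.00016702)
-9081/(-1708) + y/3949 = -9081/(-1708) + (7/41912)/3949 = -9081*(-1/1708) + (7/41912)*(1/3949) = 9081/1708 + 7/165510488 = 375750188371/70672978376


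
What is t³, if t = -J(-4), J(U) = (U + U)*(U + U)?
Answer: -262144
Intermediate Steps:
J(U) = 4*U² (J(U) = (2*U)*(2*U) = 4*U²)
t = -64 (t = -4*(-4)² = -4*16 = -1*64 = -64)
t³ = (-64)³ = -262144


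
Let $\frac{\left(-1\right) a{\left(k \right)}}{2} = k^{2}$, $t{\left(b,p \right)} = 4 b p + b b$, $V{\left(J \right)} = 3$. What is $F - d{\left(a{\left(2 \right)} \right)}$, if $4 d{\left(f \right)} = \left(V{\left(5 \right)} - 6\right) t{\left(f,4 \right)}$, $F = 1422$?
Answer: $1374$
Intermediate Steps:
$t{\left(b,p \right)} = b^{2} + 4 b p$ ($t{\left(b,p \right)} = 4 b p + b^{2} = b^{2} + 4 b p$)
$a{\left(k \right)} = - 2 k^{2}$
$d{\left(f \right)} = - \frac{3 f \left(16 + f\right)}{4}$ ($d{\left(f \right)} = \frac{\left(3 - 6\right) f \left(f + 4 \cdot 4\right)}{4} = \frac{\left(-3\right) f \left(f + 16\right)}{4} = \frac{\left(-3\right) f \left(16 + f\right)}{4} = - \frac{3 f \left(16 + f\right)}{4}$)
$F - d{\left(a{\left(2 \right)} \right)} = 1422 - - \frac{3 \left(- 2 \cdot 2^{2}\right) \left(16 - 2 \cdot 2^{2}\right)}{4} = 1422 - - \frac{3 \left(\left(-2\right) 4\right) \left(16 - 8\right)}{4} = 1422 - \left(- \frac{3}{4}\right) \left(-8\right) \left(16 - 8\right) = 1422 - \left(- \frac{3}{4}\right) \left(-8\right) 8 = 1422 - 48 = 1374$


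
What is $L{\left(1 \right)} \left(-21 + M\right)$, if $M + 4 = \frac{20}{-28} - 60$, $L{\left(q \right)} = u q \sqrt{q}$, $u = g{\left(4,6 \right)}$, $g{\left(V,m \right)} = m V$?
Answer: $- \frac{14400}{7} \approx -2057.1$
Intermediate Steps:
$g{\left(V,m \right)} = V m$
$u = 24$ ($u = 4 \cdot 6 = 24$)
$L{\left(q \right)} = 24 q^{\frac{3}{2}}$ ($L{\left(q \right)} = 24 q \sqrt{q} = 24 q^{\frac{3}{2}}$)
$M = - \frac{453}{7}$ ($M = -4 + \left(\frac{20}{-28} - 60\right) = -4 + \left(20 \left(- \frac{1}{28}\right) - 60\right) = -4 - \frac{425}{7} = - \frac{453}{7} \approx -64.714$)
$L{\left(1 \right)} \left(-21 + M\right) = 24 \cdot 1^{\frac{3}{2}} \left(-21 - \frac{453}{7}\right) = 24 \cdot 1 \left(- \frac{600}{7}\right) = 24 \left(- \frac{600}{7}\right) = - \frac{14400}{7}$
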